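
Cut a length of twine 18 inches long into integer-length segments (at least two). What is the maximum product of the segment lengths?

729

Define m[k] = max over 1≤i<k of i · max(k−i, m[k−i]); the inner max lets the remainder stay uncut if that's better.
Small cases: m[2]=1, m[3]=2, m[4]=4, m[5]=6, m[6]=9, m[7]=12, m[8]=18, m[9]=27, m[10]=36, m[11]=54.
m[12] = max(1·54, 2·36, 3·27, …, 10·2, 11·1) = 81
m[13] = max(1·81, 2·54, 3·36, …, 11·2, 12·1) = 108
m[14] = max(1·108, 2·81, 3·54, …, 12·2, 13·1) = 162
m[15] = max(1·162, 2·108, 3·81, …, 13·2, 14·1) = 243
m[16] = max(1·243, 2·162, 3·108, …, 14·2, 15·1) = 324
m[17] = max(1·324, 2·243, 3·162, …, 15·2, 16·1) = 486
m[18] = max(1·486, 2·324, 3·243, …, 16·2, 17·1) = 729
One optimal split: 3 + 3 + 3 + 3 + 3 + 3; product 3·3·3·3·3·3 = 729.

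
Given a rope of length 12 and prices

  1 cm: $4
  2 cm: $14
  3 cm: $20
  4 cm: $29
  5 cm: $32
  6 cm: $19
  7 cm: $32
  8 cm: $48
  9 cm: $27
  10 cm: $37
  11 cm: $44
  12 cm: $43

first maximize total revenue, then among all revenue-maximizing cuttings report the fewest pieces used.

3

Consider every possible first cut. r[k] is the best of p[i]+r[k−i] over all sellable i≤k.
r[1] = 4
r[2] = 14
r[3] = 20
r[4] = 29
r[5] = 34  (first piece 2, then r[3]=20)
r[6] = 43  (first piece 2, then r[4]=29)
r[7] = 49  (first piece 3, then r[4]=29)
r[8] = 58  (first piece 4, then r[4]=29)
r[9] = 63  (first piece 2, then r[7]=49)
r[10] = 72  (first piece 2, then r[8]=58)
r[11] = 78  (first piece 3, then r[8]=58)
r[12] = 87  (first piece 4, then r[8]=58)
Maximum revenue is $87.
Now minimize piece count subject to staying optimal: for each k, pieces[k] = 1 + min over i with p[i]+r[k−i]=r[k] of pieces[k−i].
pieces[9] = 3
pieces[10] = 3
pieces[11] = 3
pieces[12] = 3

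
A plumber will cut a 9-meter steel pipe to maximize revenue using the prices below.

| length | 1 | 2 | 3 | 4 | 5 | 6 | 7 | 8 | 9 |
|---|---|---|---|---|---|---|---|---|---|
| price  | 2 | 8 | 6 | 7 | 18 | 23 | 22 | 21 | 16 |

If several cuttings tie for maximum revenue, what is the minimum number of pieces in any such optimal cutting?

Build r[k] bottom-up: r[k] = max over allowed piece i of (p[i] + r[k−i]).
r[1] = 2
r[2] = max(2+2, 8+0) = 8
r[3] = max(2+8, 8+2, 6+0) = 10
r[4] = max(2+10, 8+8, 6+2, 7+0) = 16
r[5] = max(2+16, 8+10, 6+8, 7+2, 18+0) = 18
r[6] = max(2+18, 8+16, 6+10, 7+8, 18+2, 23+0) = 24
r[7] = max(2+24, 8+18, 6+16, …, 23+2, 22+0) = 26
r[8] = max(2+26, 8+24, 6+18, …, 22+2, 21+0) = 32
r[9] = max(2+32, 8+26, 6+24, …, 21+2, 16+0) = 34
Maximum revenue is $34.
Now minimize piece count subject to staying optimal: for each k, pieces[k] = 1 + min over i with p[i]+r[k−i]=r[k] of pieces[k−i].
pieces[6] = 3
pieces[7] = 2
pieces[8] = 4
pieces[9] = 3

3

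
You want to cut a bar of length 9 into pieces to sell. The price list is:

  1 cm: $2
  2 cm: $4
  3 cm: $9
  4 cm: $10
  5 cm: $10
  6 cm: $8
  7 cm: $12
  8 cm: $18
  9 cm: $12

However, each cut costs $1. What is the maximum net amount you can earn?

Consider every possible first cut. r[k] is the best of p[i]+r[k−i] over all sellable i≤k, charging 1 whenever i<k.
r[1] = 2
r[2] = 4
r[3] = 9
r[4] = 10  (first piece 1, then r[3]=9)
r[5] = 12  (first piece 2, then r[3]=9)
r[6] = 17  (first piece 3, then r[3]=9)
r[7] = 18  (first piece 1, then r[6]=17)
r[8] = 20  (first piece 2, then r[6]=17)
r[9] = 25  (first piece 3, then r[6]=17)
One optimal plan: pieces 3 + 3 + 3 (2 cuts) → $27 − $2 = $25.

25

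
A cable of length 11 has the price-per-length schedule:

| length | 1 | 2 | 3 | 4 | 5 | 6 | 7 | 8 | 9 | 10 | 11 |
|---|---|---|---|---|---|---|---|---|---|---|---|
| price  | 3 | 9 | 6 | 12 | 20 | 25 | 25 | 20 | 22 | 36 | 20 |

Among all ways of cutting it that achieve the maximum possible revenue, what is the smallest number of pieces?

Build r[k] bottom-up: r[k] = max over allowed piece i of (p[i] + r[k−i]).
r[1] = 3
r[2] = max(3+3, 9+0) = 9
r[3] = max(3+9, 9+3, 6+0) = 12
r[4] = max(3+12, 9+9, 6+3, 12+0) = 18
r[5] = max(3+18, 9+12, 6+9, 12+3, 20+0) = 21
r[6] = max(3+21, 9+18, 6+12, 12+9, 20+3, 25+0) = 27
r[7] = max(3+27, 9+21, 6+18, …, 25+3, 25+0) = 30
r[8] = max(3+30, 9+27, 6+21, …, 25+3, 20+0) = 36
r[9] = max(3+36, 9+30, 6+27, …, 20+3, 22+0) = 39
r[10] = max(3+39, 9+36, 6+30, …, 22+3, 36+0) = 45
r[11] = max(3+45, 9+39, 6+36, …, 36+3, 20+0) = 48
Maximum revenue is 48.
Now minimize piece count subject to staying optimal: for each k, pieces[k] = 1 + min over i with p[i]+r[k−i]=r[k] of pieces[k−i].
pieces[8] = 4
pieces[9] = 5
pieces[10] = 5
pieces[11] = 6

6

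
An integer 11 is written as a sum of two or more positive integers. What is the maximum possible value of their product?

54

Define g[k] = max over 1≤i<k of i · max(k−i, g[k−i]); the inner max lets the remainder stay uncut if that's better.
g[2] = 1×max(1,0) = 1×1 = 1
g[3] = max(1×2, 2×1) = 2
g[4] = max(1×3, 2×2, 3×1) = 4
g[5] = max(1×4, 2×3, 3×2, 4×1) = 6
g[6] = max(1×6, 2×4, 3×3, 4×2, 5×1) = 9
g[7] = max(1×9, 2×6, 3×4, 4×3, 5×2, 6×1) = 12
g[8] = max(1×12, 2×9, 3×6, …, 6×2, 7×1) = 18
g[9] = max(1×18, 2×12, 3×9, …, 7×2, 8×1) = 27
g[10] = max(1×27, 2×18, 3×12, …, 8×2, 9×1) = 36
g[11] = max(1×36, 2×27, 3×18, …, 9×2, 10×1) = 54
One optimal split: 3 + 3 + 3 + 2; product 3×3×3×2 = 54.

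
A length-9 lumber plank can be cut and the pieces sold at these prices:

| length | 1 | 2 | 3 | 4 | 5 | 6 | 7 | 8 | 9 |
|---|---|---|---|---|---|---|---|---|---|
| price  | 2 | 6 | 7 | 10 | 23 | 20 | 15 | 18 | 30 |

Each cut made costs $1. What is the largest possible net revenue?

33

Build v[k] bottom-up: v[k] = max over allowed piece i of (p[i] + v[k−i]) − 1 per cut.
v[1] = 2
v[2] = 6
v[3] = 7  (first piece 1, then v[2]=6)
v[4] = 11  (first piece 2, then v[2]=6)
v[5] = 23
v[6] = 24  (first piece 1, then v[5]=23)
v[7] = 28  (first piece 2, then v[5]=23)
v[8] = 29  (first piece 1, then v[7]=28)
v[9] = 33  (first piece 2, then v[7]=28)
One optimal plan: pieces 5 + 2 + 2 (2 cuts) → $35 − $2 = $33.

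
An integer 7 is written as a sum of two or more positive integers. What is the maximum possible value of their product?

Define prod[k] = max over 1≤i<k of i · max(k−i, prod[k−i]); the inner max lets the remainder stay uncut if that's better.
prod[2] = 1·max(1,0) = 1·1 = 1
prod[3] = 1·max(2,1) = 1·2 = 2
prod[4] = 2·max(2,1) = 2·2 = 4
prod[5] = 2·max(3,2) = 2·3 = 6
prod[6] = 3·max(3,2) = 3·3 = 9
prod[7] = 2·max(5,6) = 2·6 = 12
One optimal split: 3 + 2 + 2; product 3·2·2 = 12.

12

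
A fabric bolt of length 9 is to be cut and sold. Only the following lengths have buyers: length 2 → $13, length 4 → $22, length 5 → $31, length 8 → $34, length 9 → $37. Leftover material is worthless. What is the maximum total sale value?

57

Let r[k] be the best obtainable value from length k. For each k, try every first piece i and keep the best of price[i] + r[k−i].
r[1] = 0
r[2] = 13
r[3] = 13
r[4] = 26  (first piece 2, then r[2]=13)
r[5] = 31
r[6] = 39  (first piece 2, then r[4]=26)
r[7] = 44  (first piece 2, then r[5]=31)
r[8] = 52  (first piece 2, then r[6]=39)
r[9] = 57  (first piece 2, then r[7]=44)
One optimal cutting: 5 + 2 + 2 → $57.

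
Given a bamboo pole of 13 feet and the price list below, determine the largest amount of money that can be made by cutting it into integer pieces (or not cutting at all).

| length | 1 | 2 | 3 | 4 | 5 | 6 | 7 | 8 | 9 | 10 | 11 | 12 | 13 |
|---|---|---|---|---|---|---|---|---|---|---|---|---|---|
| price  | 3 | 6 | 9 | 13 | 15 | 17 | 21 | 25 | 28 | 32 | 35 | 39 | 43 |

Let r[k] be the best obtainable value from length k. For each k, try every first piece i and keep the best of price[i] + r[k−i].
r[1] = 3
r[2] = max(3+3, 6+0) = 6
r[3] = max(3+6, 6+3, 9+0) = 9
r[4] = max(3+9, 6+6, 9+3, 13+0) = 13
r[5] = max(3+13, 6+9, 9+6, 13+3, 15+0) = 16
r[6] = max(3+16, 6+13, 9+9, 13+6, 15+3, 17+0) = 19
r[7] = max(3+19, 6+16, 9+13, …, 17+3, 21+0) = 22
r[8] = max(3+22, 6+19, 9+16, …, 21+3, 25+0) = 26
r[9] = max(3+26, 6+22, 9+19, …, 25+3, 28+0) = 29
r[10] = max(3+29, 6+26, 9+22, …, 28+3, 32+0) = 32
r[11] = max(3+32, 6+29, 9+26, …, 32+3, 35+0) = 35
r[12] = max(3+35, 6+32, 9+29, …, 35+3, 39+0) = 39
r[13] = max(3+39, 6+35, 9+32, …, 39+3, 43+0) = 43
Best is to sell the whole 13-foot piece uncut for $43.

43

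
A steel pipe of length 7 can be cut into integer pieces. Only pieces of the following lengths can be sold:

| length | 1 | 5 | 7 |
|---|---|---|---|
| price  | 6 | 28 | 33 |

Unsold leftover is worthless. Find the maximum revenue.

42

Consider every possible first cut. f[k] is the best of p[i]+f[k−i] over all sellable i≤k.
f[1] = 6
f[2] = 12  (first piece 1, then f[1]=6)
f[3] = 18  (first piece 1, then f[2]=12)
f[4] = 24  (first piece 1, then f[3]=18)
f[5] = max(6+24, 28+0) = 30
f[6] = max(6+30, 28+6) = 36
f[7] = max(6+36, 28+12, 33+0) = 42
One optimal cutting: 1 + 1 + 1 + 1 + 1 + 1 + 1 → $42.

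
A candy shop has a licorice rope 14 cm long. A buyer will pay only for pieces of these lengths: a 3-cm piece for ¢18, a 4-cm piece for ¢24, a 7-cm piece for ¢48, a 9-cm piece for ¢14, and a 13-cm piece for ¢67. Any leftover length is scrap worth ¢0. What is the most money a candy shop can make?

Let f[k] be the best obtainable value from length k. For each k, try every first piece i and keep the best of price[i] + f[k−i].
f[1] = 0
f[2] = 0
f[3] = 18
f[4] = max(18+0, 24+0) = 24
f[5] = max(18+0, 24+0) = 24
f[6] = max(18+18, 24+0) = 36
f[7] = max(18+24, 24+18, 48+0) = 48
f[8] = max(18+24, 24+24, 48+0) = 48
f[9] = max(18+36, 24+24, 48+0, 14+0) = 54
f[10] = max(18+48, 24+36, 48+18, 14+0) = 66
f[11] = max(18+48, 24+48, 48+24, 14+0) = 72
f[12] = max(18+54, 24+48, 48+24, 14+18) = 72
f[13] = max(18+66, 24+54, 48+36, 14+24, 67+0) = 84
f[14] = max(18+72, 24+66, 48+48, 14+24, 67+0) = 96
One optimal cutting: 7 + 7 → ¢96.

96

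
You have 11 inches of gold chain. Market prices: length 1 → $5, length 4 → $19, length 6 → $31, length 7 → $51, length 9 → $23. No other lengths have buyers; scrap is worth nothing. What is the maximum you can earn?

71

Consider every possible first cut. best[k] is the best of p[i]+best[k−i] over all sellable i≤k.
best[1] = 5
best[2] = 10  (first piece 1, then best[1]=5)
best[3] = 15  (first piece 1, then best[2]=10)
best[4] = 20  (first piece 1, then best[3]=15)
best[5] = 25  (first piece 1, then best[4]=20)
best[6] = 31
best[7] = 51
best[8] = 56  (first piece 1, then best[7]=51)
best[9] = 61  (first piece 1, then best[8]=56)
best[10] = 66  (first piece 1, then best[9]=61)
best[11] = 71  (first piece 1, then best[10]=66)
One optimal cutting: 7 + 1 + 1 + 1 + 1 → $71.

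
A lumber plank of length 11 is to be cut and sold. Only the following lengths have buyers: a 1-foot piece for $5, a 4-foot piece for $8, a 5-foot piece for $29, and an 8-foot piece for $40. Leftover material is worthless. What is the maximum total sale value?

63

Let best[k] be the best obtainable value from length k. For each k, try every first piece i and keep the best of price[i] + best[k−i].
best[1] = 5
best[2] = 10  (first piece 1, then best[1]=5)
best[3] = 15  (first piece 1, then best[2]=10)
best[4] = max(5+15, 8+0) = 20
best[5] = max(5+20, 8+5, 29+0) = 29
best[6] = max(5+29, 8+10, 29+5) = 34
best[7] = max(5+34, 8+15, 29+10) = 39
best[8] = max(5+39, 8+20, 29+15, 40+0) = 44
best[9] = max(5+44, 8+29, 29+20, 40+5) = 49
best[10] = max(5+49, 8+34, 29+29, 40+10) = 58
best[11] = max(5+58, 8+39, 29+34, 40+15) = 63
One optimal cutting: 5 + 5 + 1 → $63.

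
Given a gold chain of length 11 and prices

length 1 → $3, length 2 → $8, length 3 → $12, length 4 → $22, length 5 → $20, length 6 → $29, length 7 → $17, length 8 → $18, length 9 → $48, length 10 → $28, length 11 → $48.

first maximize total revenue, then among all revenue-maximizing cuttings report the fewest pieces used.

2

Build r[k] bottom-up: r[k] = max over allowed piece i of (p[i] + r[k−i]).
r[1] = 3
r[2] = max(3+3, 8+0) = 8
r[3] = max(3+8, 8+3, 12+0) = 12
r[4] = max(3+12, 8+8, 12+3, 22+0) = 22
r[5] = max(3+22, 8+12, 12+8, 22+3, 20+0) = 25
r[6] = max(3+25, 8+22, 12+12, 22+8, 20+3, 29+0) = 30
r[7] = max(3+30, 8+25, 12+22, …, 29+3, 17+0) = 34
r[8] = max(3+34, 8+30, 12+25, …, 17+3, 18+0) = 44
r[9] = max(3+44, 8+34, 12+30, …, 18+3, 48+0) = 48
r[10] = max(3+48, 8+44, 12+34, …, 48+3, 28+0) = 52
r[11] = max(3+52, 8+48, 12+44, …, 28+3, 48+0) = 56
Maximum revenue is $56.
Now minimize piece count subject to staying optimal: for each k, pieces[k] = 1 + min over i with p[i]+r[k−i]=r[k] of pieces[k−i].
pieces[8] = 2
pieces[9] = 1
pieces[10] = 3
pieces[11] = 2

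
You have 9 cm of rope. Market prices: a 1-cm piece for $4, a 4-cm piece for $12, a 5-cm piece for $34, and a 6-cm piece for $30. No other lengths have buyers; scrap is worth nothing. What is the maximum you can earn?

50

Build best[k] bottom-up: best[k] = max over allowed piece i of (p[i] + best[k−i]).
best[1] = 4
best[2] = 8  (first piece 1, then best[1]=4)
best[3] = 12  (first piece 1, then best[2]=8)
best[4] = max(4+12, 12+0) = 16
best[5] = max(4+16, 12+4, 34+0) = 34
best[6] = max(4+34, 12+8, 34+4, 30+0) = 38
best[7] = max(4+38, 12+12, 34+8, 30+4) = 42
best[8] = max(4+42, 12+16, 34+12, 30+8) = 46
best[9] = max(4+46, 12+34, 34+16, 30+12) = 50
One optimal cutting: 5 + 1 + 1 + 1 + 1 → $50.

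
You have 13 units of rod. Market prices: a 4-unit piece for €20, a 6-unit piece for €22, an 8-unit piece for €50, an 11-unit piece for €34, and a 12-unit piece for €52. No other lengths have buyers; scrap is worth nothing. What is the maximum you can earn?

Let best[k] be the best obtainable value from length k. For each k, try every first piece i and keep the best of price[i] + best[k−i].
best[1] = 0
best[2] = 0
best[3] = 0
best[4] = 20
best[5] = 20
best[6] = 22
best[7] = 22
best[8] = 50
best[9] = 50
best[10] = 50
best[11] = 50
best[12] = 70  (first piece 4, then best[8]=50)
best[13] = 70
One optimal cutting: pieces 8 + 4 with 1 unit of scrap → €70.

70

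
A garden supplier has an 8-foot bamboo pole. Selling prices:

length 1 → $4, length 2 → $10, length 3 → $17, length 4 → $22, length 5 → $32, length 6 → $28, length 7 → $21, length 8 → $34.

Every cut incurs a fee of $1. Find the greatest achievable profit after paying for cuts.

48

Let r[k] be the best obtainable value from length k. For each k, try every first piece i and keep the best of price[i] + r[k−i] minus the 1 cut fee when i<k.
r[1] = 4
r[2] = 10
r[3] = 17
r[4] = 22
r[5] = 32
r[6] = 35  (first piece 1, then r[5]=32)
r[7] = 41  (first piece 2, then r[5]=32)
r[8] = 48  (first piece 3, then r[5]=32)
One optimal plan: pieces 5 + 3 (1 cut) → $49 − $1 = $48.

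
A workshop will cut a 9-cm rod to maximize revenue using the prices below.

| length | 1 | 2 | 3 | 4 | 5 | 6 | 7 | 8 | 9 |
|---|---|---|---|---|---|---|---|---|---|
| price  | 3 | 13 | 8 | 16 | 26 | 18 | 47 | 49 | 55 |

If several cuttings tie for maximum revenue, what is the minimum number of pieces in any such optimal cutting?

2

Consider every possible first cut. r[k] is the best of p[i]+r[k−i] over all sellable i≤k.
r[1] = 3
r[2] = max(3+3, 13+0) = 13
r[3] = max(3+13, 13+3, 8+0) = 16
r[4] = max(3+16, 13+13, 8+3, 16+0) = 26
r[5] = max(3+26, 13+16, 8+13, 16+3, 26+0) = 29
r[6] = max(3+29, 13+26, 8+16, 16+13, 26+3, 18+0) = 39
r[7] = max(3+39, 13+29, 8+26, …, 18+3, 47+0) = 47
r[8] = max(3+47, 13+39, 8+29, …, 47+3, 49+0) = 52
r[9] = max(3+52, 13+47, 8+39, …, 49+3, 55+0) = 60
Maximum revenue is 60.
Now minimize piece count subject to staying optimal: for each k, pieces[k] = 1 + min over i with p[i]+r[k−i]=r[k] of pieces[k−i].
pieces[6] = 3
pieces[7] = 1
pieces[8] = 4
pieces[9] = 2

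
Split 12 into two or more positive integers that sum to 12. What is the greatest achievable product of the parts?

Let prod[k] be the best product for length k (with at least one cut). For each first piece i, the rest contributes max(k−i, prod[k−i]).
prod[2] = 1·max(1,0) = 1·1 = 1
prod[3] = max(1·2, 2·1) = 2
prod[4] = max(1·3, 2·2, 3·1) = 4
prod[5] = max(1·4, 2·3, 3·2, 4·1) = 6
prod[6] = max(1·6, 2·4, 3·3, 4·2, 5·1) = 9
prod[7] = max(1·9, 2·6, 3·4, 4·3, 5·2, 6·1) = 12
prod[8] = max(1·12, 2·9, 3·6, …, 6·2, 7·1) = 18
prod[9] = max(1·18, 2·12, 3·9, …, 7·2, 8·1) = 27
prod[10] = max(1·27, 2·18, 3·12, …, 8·2, 9·1) = 36
prod[11] = max(1·36, 2·27, 3·18, …, 9·2, 10·1) = 54
prod[12] = max(1·54, 2·36, 3·27, …, 10·2, 11·1) = 81
One optimal split: 3 + 3 + 3 + 3; product 3·3·3·3 = 81.

81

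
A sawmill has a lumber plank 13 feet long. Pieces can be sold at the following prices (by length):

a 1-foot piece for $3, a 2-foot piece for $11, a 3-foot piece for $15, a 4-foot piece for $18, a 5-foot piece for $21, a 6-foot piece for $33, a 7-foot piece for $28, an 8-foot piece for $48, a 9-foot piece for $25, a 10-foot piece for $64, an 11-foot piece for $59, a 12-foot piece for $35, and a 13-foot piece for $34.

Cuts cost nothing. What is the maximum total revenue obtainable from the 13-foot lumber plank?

79

Consider every possible first cut. R[k] is the best of p[i]+R[k−i] over all sellable i≤k.
R[1] = 3
R[2] = max(3+3, 11+0) = 11
R[3] = max(3+11, 11+3, 15+0) = 15
R[4] = max(3+15, 11+11, 15+3, 18+0) = 22
R[5] = max(3+22, 11+15, 15+11, 18+3, 21+0) = 26
R[6] = max(3+26, 11+22, 15+15, 18+11, 21+3, 33+0) = 33
R[7] = max(3+33, 11+26, 15+22, …, 33+3, 28+0) = 37
R[8] = max(3+37, 11+33, 15+26, …, 28+3, 48+0) = 48
R[9] = max(3+48, 11+37, 15+33, …, 48+3, 25+0) = 51
R[10] = max(3+51, 11+48, 15+37, …, 25+3, 64+0) = 64
R[11] = max(3+64, 11+51, 15+48, …, 64+3, 59+0) = 67
R[12] = max(3+67, 11+64, 15+51, …, 59+3, 35+0) = 75
R[13] = max(3+75, 11+67, 15+64, …, 35+3, 34+0) = 79
One optimal cutting: 10 + 3 → $64 + $15 = $79.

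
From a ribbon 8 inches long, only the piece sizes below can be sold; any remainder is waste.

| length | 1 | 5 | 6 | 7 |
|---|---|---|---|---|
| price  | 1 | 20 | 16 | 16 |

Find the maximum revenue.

23

Let r[k] be the best obtainable value from length k. For each k, try every first piece i and keep the best of price[i] + r[k−i].
r[1] = 1
r[2] = 2  (first piece 1, then r[1]=1)
r[3] = 3  (first piece 1, then r[2]=2)
r[4] = 4  (first piece 1, then r[3]=3)
r[5] = max(1+4, 20+0) = 20
r[6] = max(1+20, 20+1, 16+0) = 21
r[7] = max(1+21, 20+2, 16+1, 16+0) = 22
r[8] = max(1+22, 20+3, 16+2, 16+1) = 23
One optimal cutting: 5 + 1 + 1 + 1 → ¢23.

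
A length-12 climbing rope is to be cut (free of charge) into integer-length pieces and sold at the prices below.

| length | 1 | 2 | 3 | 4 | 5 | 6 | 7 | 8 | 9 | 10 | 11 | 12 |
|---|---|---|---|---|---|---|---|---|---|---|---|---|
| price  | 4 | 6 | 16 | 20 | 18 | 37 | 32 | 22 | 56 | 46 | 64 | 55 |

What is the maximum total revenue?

Consider every possible first cut. r[k] is the best of p[i]+r[k−i] over all sellable i≤k.
r[1] = 4
r[2] = 8  (first piece 1, then r[1]=4)
r[3] = 16
r[4] = 20  (first piece 1, then r[3]=16)
r[5] = 24  (first piece 1, then r[4]=20)
r[6] = 37
r[7] = 41  (first piece 1, then r[6]=37)
r[8] = 45  (first piece 1, then r[7]=41)
r[9] = 56
r[10] = 60  (first piece 1, then r[9]=56)
r[11] = 64  (first piece 1, then r[10]=60)
r[12] = 74  (first piece 6, then r[6]=37)
One optimal cutting: 6 + 6 → €37 + €37 = €74.

74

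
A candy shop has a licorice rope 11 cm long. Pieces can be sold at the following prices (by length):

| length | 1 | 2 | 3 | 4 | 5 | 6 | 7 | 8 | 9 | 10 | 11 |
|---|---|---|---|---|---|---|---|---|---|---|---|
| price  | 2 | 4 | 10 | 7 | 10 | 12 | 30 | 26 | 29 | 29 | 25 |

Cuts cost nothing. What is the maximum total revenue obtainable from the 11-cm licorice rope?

Build R[k] bottom-up: R[k] = max over allowed piece i of (p[i] + R[k−i]).
R[1] = 2
R[2] = max(2+2, 4+0) = 4
R[3] = max(2+4, 4+2, 10+0) = 10
R[4] = max(2+10, 4+4, 10+2, 7+0) = 12
R[5] = max(2+12, 4+10, 10+4, 7+2, 10+0) = 14
R[6] = max(2+14, 4+12, 10+10, 7+4, 10+2, 12+0) = 20
R[7] = max(2+20, 4+14, 10+12, …, 12+2, 30+0) = 30
R[8] = max(2+30, 4+20, 10+14, …, 30+2, 26+0) = 32
R[9] = max(2+32, 4+30, 10+20, …, 26+2, 29+0) = 34
R[10] = max(2+34, 4+32, 10+30, …, 29+2, 29+0) = 40
R[11] = max(2+40, 4+34, 10+32, …, 29+2, 25+0) = 42
One optimal cutting: 7 + 3 + 1 → ¢30 + ¢10 + ¢2 = ¢42.

42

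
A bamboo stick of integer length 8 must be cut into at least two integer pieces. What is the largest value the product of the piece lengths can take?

Let m[k] be the best product for length k (with at least one cut). For each first piece i, the rest contributes max(k−i, m[k−i]).
m[2] = 1×max(1,0) = 1×1 = 1
m[3] = 1×max(2,1) = 1×2 = 2
m[4] = 2×max(2,1) = 2×2 = 4
m[5] = 2×max(3,2) = 2×3 = 6
m[6] = 3×max(3,2) = 3×3 = 9
m[7] = 2×max(5,6) = 2×6 = 12
m[8] = 2×max(6,9) = 2×9 = 18
One optimal split: 3 + 3 + 2; product 3×3×2 = 18.

18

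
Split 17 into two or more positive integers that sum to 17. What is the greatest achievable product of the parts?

486

Let P[k] be the best product for length k (with at least one cut). For each first piece i, the rest contributes max(k−i, P[k−i]).
P[2] = 1*max(1,0) = 1*1 = 1
P[3] = 1*max(2,1) = 1*2 = 2
P[4] = 2*max(2,1) = 2*2 = 4
P[5] = 2*max(3,2) = 2*3 = 6
P[6] = 3*max(3,2) = 3*3 = 9
P[7] = 2*max(5,6) = 2*6 = 12
P[8] = 2*max(6,9) = 2*9 = 18
P[9] = 3*max(6,9) = 3*9 = 27
P[10] = 2*max(8,18) = 2*18 = 36
P[11] = 2*max(9,27) = 2*27 = 54
P[12] = 3*max(9,27) = 3*27 = 81
P[13] = 2*max(11,54) = 2*54 = 108
P[14] = 2*max(12,81) = 2*81 = 162
P[15] = 3*max(12,81) = 3*81 = 243
P[16] = 2*max(14,162) = 2*162 = 324
P[17] = 2*max(15,243) = 2*243 = 486
One optimal split: 3 + 3 + 3 + 3 + 3 + 2; product 3*3*3*3*3*2 = 486.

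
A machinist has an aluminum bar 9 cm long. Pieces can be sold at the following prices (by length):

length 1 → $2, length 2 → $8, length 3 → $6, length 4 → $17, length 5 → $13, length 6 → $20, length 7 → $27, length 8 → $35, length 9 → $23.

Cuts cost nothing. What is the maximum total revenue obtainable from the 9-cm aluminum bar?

Consider every possible first cut. best[k] is the best of p[i]+best[k−i] over all sellable i≤k.
best[1] = 2
best[2] = max(2+2, 8+0) = 8
best[3] = max(2+8, 8+2, 6+0) = 10
best[4] = max(2+10, 8+8, 6+2, 17+0) = 17
best[5] = max(2+17, 8+10, 6+8, 17+2, 13+0) = 19
best[6] = max(2+19, 8+17, 6+10, 17+8, 13+2, 20+0) = 25
best[7] = max(2+25, 8+19, 6+17, …, 20+2, 27+0) = 27
best[8] = max(2+27, 8+25, 6+19, …, 27+2, 35+0) = 35
best[9] = max(2+35, 8+27, 6+25, …, 35+2, 23+0) = 37
One optimal cutting: 8 + 1 → $35 + $2 = $37.

37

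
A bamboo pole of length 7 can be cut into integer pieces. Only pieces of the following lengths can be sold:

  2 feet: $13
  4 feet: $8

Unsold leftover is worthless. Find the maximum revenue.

Build f[k] bottom-up: f[k] = max over allowed piece i of (p[i] + f[k−i]).
f[1] = 0
f[2] = 13
f[3] = 13
f[4] = max(13+13, 8+0) = 26
f[5] = max(13+13, 8+0) = 26
f[6] = max(13+26, 8+13) = 39
f[7] = max(13+26, 8+13) = 39
One optimal cutting: pieces 2 + 2 + 2 with 1 foot of scrap → $39.

39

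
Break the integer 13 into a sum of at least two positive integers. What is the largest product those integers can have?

Fill prod[k] for k=2..13: at each k try every first piece i and multiply by the better of (k−i) uncut or prod[k−i].
prod[2] = 1×max(1,0) = 1×1 = 1
prod[3] = max(1×2, 2×1) = 2
prod[4] = max(1×3, 2×2, 3×1) = 4
prod[5] = max(1×4, 2×3, 3×2, 4×1) = 6
prod[6] = max(1×6, 2×4, 3×3, 4×2, 5×1) = 9
prod[7] = max(1×9, 2×6, 3×4, 4×3, 5×2, 6×1) = 12
prod[8] = max(1×12, 2×9, 3×6, …, 6×2, 7×1) = 18
prod[9] = max(1×18, 2×12, 3×9, …, 7×2, 8×1) = 27
prod[10] = max(1×27, 2×18, 3×12, …, 8×2, 9×1) = 36
prod[11] = max(1×36, 2×27, 3×18, …, 9×2, 10×1) = 54
prod[12] = max(1×54, 2×36, 3×27, …, 10×2, 11×1) = 81
prod[13] = max(1×81, 2×54, 3×36, …, 11×2, 12×1) = 108
One optimal split: 3 + 3 + 3 + 2 + 2; product 3×3×3×2×2 = 108.

108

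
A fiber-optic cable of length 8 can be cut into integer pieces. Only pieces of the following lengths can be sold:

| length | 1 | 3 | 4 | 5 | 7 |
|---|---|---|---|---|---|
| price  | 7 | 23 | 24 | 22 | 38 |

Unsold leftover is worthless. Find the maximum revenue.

Let best[k] be the best obtainable value from length k. For each k, try every first piece i and keep the best of price[i] + best[k−i].
best[1] = 7
best[2] = 14  (first piece 1, then best[1]=7)
best[3] = 23
best[4] = 30  (first piece 1, then best[3]=23)
best[5] = 37  (first piece 1, then best[4]=30)
best[6] = 46  (first piece 3, then best[3]=23)
best[7] = 53  (first piece 1, then best[6]=46)
best[8] = 60  (first piece 1, then best[7]=53)
One optimal cutting: 3 + 3 + 1 + 1 → $60.

60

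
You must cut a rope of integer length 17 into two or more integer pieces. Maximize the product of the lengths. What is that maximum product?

486

Define f[k] = max over 1≤i<k of i · max(k−i, f[k−i]); the inner max lets the remainder stay uncut if that's better.
Small cases: f[2]=1, f[3]=2, f[4]=4, f[5]=6, f[6]=9, f[7]=12, f[8]=18, f[9]=27, f[10]=36, f[11]=54.
f[12] = max(1×54, 2×36, 3×27, …, 10×2, 11×1) = 81
f[13] = max(1×81, 2×54, 3×36, …, 11×2, 12×1) = 108
f[14] = max(1×108, 2×81, 3×54, …, 12×2, 13×1) = 162
f[15] = max(1×162, 2×108, 3×81, …, 13×2, 14×1) = 243
f[16] = max(1×243, 2×162, 3×108, …, 14×2, 15×1) = 324
f[17] = max(1×324, 2×243, 3×162, …, 15×2, 16×1) = 486
One optimal split: 3 + 3 + 3 + 3 + 3 + 2; product 3×3×3×3×3×2 = 486.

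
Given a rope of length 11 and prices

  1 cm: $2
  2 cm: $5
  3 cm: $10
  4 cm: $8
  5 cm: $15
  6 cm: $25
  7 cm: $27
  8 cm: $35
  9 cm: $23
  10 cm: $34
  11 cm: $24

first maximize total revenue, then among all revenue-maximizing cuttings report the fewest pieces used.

Let r[k] be the best obtainable value from length k. For each k, try every first piece i and keep the best of price[i] + r[k−i].
r[1] = 2
r[2] = 5
r[3] = 10
r[4] = 12  (first piece 1, then r[3]=10)
r[5] = 15  (first piece 2, then r[3]=10)
r[6] = 25
r[7] = 27  (first piece 1, then r[6]=25)
r[8] = 35
r[9] = 37  (first piece 1, then r[8]=35)
r[10] = 40  (first piece 2, then r[8]=35)
r[11] = 45  (first piece 3, then r[8]=35)
Maximum revenue is $45.
Now minimize piece count subject to staying optimal: for each k, pieces[k] = 1 + min over i with p[i]+r[k−i]=r[k] of pieces[k−i].
pieces[8] = 1
pieces[9] = 2
pieces[10] = 2
pieces[11] = 2

2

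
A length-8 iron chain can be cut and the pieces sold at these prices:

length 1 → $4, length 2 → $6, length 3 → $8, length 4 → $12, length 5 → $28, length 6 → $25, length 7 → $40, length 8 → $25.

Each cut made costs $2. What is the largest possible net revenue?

Build r[k] bottom-up: r[k] = max over allowed piece i of (p[i] + r[k−i]) − 2 per cut.
r[1] = 4
r[2] = 6  (first piece 1, then r[1]=4)
r[3] = 8  (first piece 1, then r[2]=6)
r[4] = 12
r[5] = 28
r[6] = 30  (first piece 1, then r[5]=28)
r[7] = 40
r[8] = 42  (first piece 1, then r[7]=40)
One optimal plan: pieces 7 + 1 (1 cut) → $44 − $2 = $42.

42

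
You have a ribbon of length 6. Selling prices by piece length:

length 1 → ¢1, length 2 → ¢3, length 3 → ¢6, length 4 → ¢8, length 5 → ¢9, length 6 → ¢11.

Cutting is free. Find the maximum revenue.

Build v[k] bottom-up: v[k] = max over allowed piece i of (p[i] + v[k−i]).
v[1] = 1
v[2] = max(1+1, 3+0) = 3
v[3] = max(1+3, 3+1, 6+0) = 6
v[4] = max(1+6, 3+3, 6+1, 8+0) = 8
v[5] = max(1+8, 3+6, 6+3, 8+1, 9+0) = 9
v[6] = max(1+9, 3+8, 6+6, 8+3, 9+1, 11+0) = 12
One optimal cutting: 3 + 3 → ¢6 + ¢6 = ¢12.

12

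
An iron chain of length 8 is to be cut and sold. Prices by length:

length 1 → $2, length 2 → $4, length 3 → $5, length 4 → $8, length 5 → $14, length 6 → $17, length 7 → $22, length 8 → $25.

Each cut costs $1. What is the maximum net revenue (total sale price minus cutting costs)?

Consider every possible first cut. r[k] is the best of p[i]+r[k−i] over all sellable i≤k, charging 1 whenever i<k.
r[1] = 2
r[2] = max(2+2-1, 4+0) = 4
r[3] = max(2+4-1, 4+2-1, 5+0) = 5
r[4] = max(2+5-1, 4+4-1, 5+2-1, 8+0) = 8
r[5] = max(2+8-1, 4+5-1, 5+4-1, 8+2-1, 14+0) = 14
r[6] = max(2+14-1, 4+8-1, 5+5-1, 8+4-1, 14+2-1, 17+0) = 17
r[7] = max(2+17-1, 4+14-1, 5+8-1, …, 17+2-1, 22+0) = 22
r[8] = max(2+22-1, 4+17-1, 5+14-1, …, 22+2-1, 25+0) = 25
Best is to make no cuts and sell whole for $25.

25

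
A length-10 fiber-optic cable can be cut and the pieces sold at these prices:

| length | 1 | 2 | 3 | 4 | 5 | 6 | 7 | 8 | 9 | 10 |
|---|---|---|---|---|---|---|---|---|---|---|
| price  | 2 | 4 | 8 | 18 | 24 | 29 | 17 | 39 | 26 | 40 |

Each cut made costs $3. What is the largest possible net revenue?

Let v[k] be the best obtainable value from length k. For each k, try every first piece i and keep the best of price[i] + v[k−i] minus the 3 cut fee when i<k.
v[1] = 2
v[2] = max(2+2-3, 4+0) = 4
v[3] = max(2+4-3, 4+2-3, 8+0) = 8
v[4] = max(2+8-3, 4+4-3, 8+2-3, 18+0) = 18
v[5] = max(2+18-3, 4+8-3, 8+4-3, 18+2-3, 24+0) = 24
v[6] = max(2+24-3, 4+18-3, 8+8-3, 18+4-3, 24+2-3, 29+0) = 29
v[7] = max(2+29-3, 4+24-3, 8+18-3, …, 29+2-3, 17+0) = 28
v[8] = max(2+28-3, 4+29-3, 8+24-3, …, 17+2-3, 39+0) = 39
v[9] = max(2+39-3, 4+28-3, 8+29-3, …, 39+2-3, 26+0) = 39
v[10] = max(2+39-3, 4+39-3, 8+28-3, …, 26+2-3, 40+0) = 45
One optimal plan: pieces 5 + 5 (1 cut) → $48 − $3 = $45.

45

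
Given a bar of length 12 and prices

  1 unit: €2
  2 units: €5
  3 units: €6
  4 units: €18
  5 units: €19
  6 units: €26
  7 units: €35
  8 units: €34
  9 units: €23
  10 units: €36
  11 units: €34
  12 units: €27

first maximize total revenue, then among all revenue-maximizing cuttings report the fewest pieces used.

Let r[k] be the best obtainable value from length k. For each k, try every first piece i and keep the best of price[i] + r[k−i].
r[1] = 2
r[2] = 5
r[3] = 7  (first piece 1, then r[2]=5)
r[4] = 18
r[5] = 20  (first piece 1, then r[4]=18)
r[6] = 26
r[7] = 35
r[8] = 37  (first piece 1, then r[7]=35)
r[9] = 40  (first piece 2, then r[7]=35)
r[10] = 44  (first piece 4, then r[6]=26)
r[11] = 53  (first piece 4, then r[7]=35)
r[12] = 55  (first piece 1, then r[11]=53)
Maximum revenue is €55.
Now minimize piece count subject to staying optimal: for each k, pieces[k] = 1 + min over i with p[i]+r[k−i]=r[k] of pieces[k−i].
pieces[9] = 2
pieces[10] = 2
pieces[11] = 2
pieces[12] = 3

3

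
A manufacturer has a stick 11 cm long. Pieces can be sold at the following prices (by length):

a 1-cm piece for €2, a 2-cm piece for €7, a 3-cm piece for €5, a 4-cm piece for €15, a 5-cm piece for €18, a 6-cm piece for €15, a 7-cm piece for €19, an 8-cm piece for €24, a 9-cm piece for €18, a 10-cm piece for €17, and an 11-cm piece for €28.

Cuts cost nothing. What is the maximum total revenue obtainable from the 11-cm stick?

40

Let R[k] be the best obtainable value from length k. For each k, try every first piece i and keep the best of price[i] + R[k−i].
R[1] = 2
R[2] = 7
R[3] = 9  (first piece 1, then R[2]=7)
R[4] = 15
R[5] = 18
R[6] = 22  (first piece 2, then R[4]=15)
R[7] = 25  (first piece 2, then R[5]=18)
R[8] = 30  (first piece 4, then R[4]=15)
R[9] = 33  (first piece 4, then R[5]=18)
R[10] = 37  (first piece 2, then R[8]=30)
R[11] = 40  (first piece 2, then R[9]=33)
One optimal cutting: 5 + 4 + 2 → €18 + €15 + €7 = €40.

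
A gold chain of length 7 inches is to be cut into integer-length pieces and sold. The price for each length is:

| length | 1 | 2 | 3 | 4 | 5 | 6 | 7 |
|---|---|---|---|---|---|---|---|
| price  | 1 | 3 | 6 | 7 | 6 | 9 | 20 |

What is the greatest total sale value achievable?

Consider every possible first cut. r[k] is the best of p[i]+r[k−i] over all sellable i≤k.
r[1] = 1
r[2] = max(1+1, 3+0) = 3
r[3] = max(1+3, 3+1, 6+0) = 6
r[4] = max(1+6, 3+3, 6+1, 7+0) = 7
r[5] = max(1+7, 3+6, 6+3, 7+1, 6+0) = 9
r[6] = max(1+9, 3+7, 6+6, 7+3, 6+1, 9+0) = 12
r[7] = max(1+12, 3+9, 6+7, …, 9+1, 20+0) = 20
Best is to sell the whole 7-inch piece uncut for $20.

20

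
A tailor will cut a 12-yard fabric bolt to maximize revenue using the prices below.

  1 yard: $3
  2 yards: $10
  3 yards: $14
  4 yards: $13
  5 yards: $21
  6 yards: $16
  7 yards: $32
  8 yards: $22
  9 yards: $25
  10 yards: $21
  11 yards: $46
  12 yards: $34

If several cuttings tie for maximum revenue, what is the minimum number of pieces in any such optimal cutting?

Build r[k] bottom-up: r[k] = max over allowed piece i of (p[i] + r[k−i]).
r[1] = 3
r[2] = max(3+3, 10+0) = 10
r[3] = max(3+10, 10+3, 14+0) = 14
r[4] = max(3+14, 10+10, 14+3, 13+0) = 20
r[5] = max(3+20, 10+14, 14+10, 13+3, 21+0) = 24
r[6] = max(3+24, 10+20, 14+14, 13+10, 21+3, 16+0) = 30
r[7] = max(3+30, 10+24, 14+20, …, 16+3, 32+0) = 34
r[8] = max(3+34, 10+30, 14+24, …, 32+3, 22+0) = 40
r[9] = max(3+40, 10+34, 14+30, …, 22+3, 25+0) = 44
r[10] = max(3+44, 10+40, 14+34, …, 25+3, 21+0) = 50
r[11] = max(3+50, 10+44, 14+40, …, 21+3, 46+0) = 54
r[12] = max(3+54, 10+50, 14+44, …, 46+3, 34+0) = 60
Maximum revenue is $60.
Now minimize piece count subject to staying optimal: for each k, pieces[k] = 1 + min over i with p[i]+r[k−i]=r[k] of pieces[k−i].
pieces[9] = 4
pieces[10] = 5
pieces[11] = 5
pieces[12] = 6

6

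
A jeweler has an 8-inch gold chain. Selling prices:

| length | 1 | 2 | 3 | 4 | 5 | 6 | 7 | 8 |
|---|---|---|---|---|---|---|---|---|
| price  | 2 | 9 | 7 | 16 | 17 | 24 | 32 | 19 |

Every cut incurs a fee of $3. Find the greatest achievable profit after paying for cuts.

31

Let v[k] be the best obtainable value from length k. For each k, try every first piece i and keep the best of price[i] + v[k−i] minus the 3 cut fee when i<k.
v[1] = 2
v[2] = 9
v[3] = 8  (first piece 1, then v[2]=9)
v[4] = 16
v[5] = 17
v[6] = 24
v[7] = 32
v[8] = 31  (first piece 1, then v[7]=32)
One optimal plan: pieces 7 + 1 (1 cut) → $34 − $3 = $31.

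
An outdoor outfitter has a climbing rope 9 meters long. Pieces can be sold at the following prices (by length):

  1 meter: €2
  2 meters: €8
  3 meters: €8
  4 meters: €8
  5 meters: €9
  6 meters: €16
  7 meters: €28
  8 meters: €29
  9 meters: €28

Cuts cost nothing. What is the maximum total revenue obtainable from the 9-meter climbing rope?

Let R[k] be the best obtainable value from length k. For each k, try every first piece i and keep the best of price[i] + R[k−i].
R[1] = 2
R[2] = max(2+2, 8+0) = 8
R[3] = max(2+8, 8+2, 8+0) = 10
R[4] = max(2+10, 8+8, 8+2, 8+0) = 16
R[5] = max(2+16, 8+10, 8+8, 8+2, 9+0) = 18
R[6] = max(2+18, 8+16, 8+10, 8+8, 9+2, 16+0) = 24
R[7] = max(2+24, 8+18, 8+16, …, 16+2, 28+0) = 28
R[8] = max(2+28, 8+24, 8+18, …, 28+2, 29+0) = 32
R[9] = max(2+32, 8+28, 8+24, …, 29+2, 28+0) = 36
One optimal cutting: 7 + 2 → €28 + €8 = €36.

36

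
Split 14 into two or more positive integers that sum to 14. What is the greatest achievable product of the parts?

162

Fill prod[k] for k=2..14: at each k try every first piece i and multiply by the better of (k−i) uncut or prod[k−i].
prod[2] = 1×max(1,0) = 1×1 = 1
prod[3] = max(1×2, 2×1) = 2
prod[4] = max(1×3, 2×2, 3×1) = 4
prod[5] = max(1×4, 2×3, 3×2, 4×1) = 6
prod[6] = max(1×6, 2×4, 3×3, 4×2, 5×1) = 9
prod[7] = max(1×9, 2×6, 3×4, 4×3, 5×2, 6×1) = 12
prod[8] = max(1×12, 2×9, 3×6, …, 6×2, 7×1) = 18
prod[9] = max(1×18, 2×12, 3×9, …, 7×2, 8×1) = 27
prod[10] = max(1×27, 2×18, 3×12, …, 8×2, 9×1) = 36
prod[11] = max(1×36, 2×27, 3×18, …, 9×2, 10×1) = 54
prod[12] = max(1×54, 2×36, 3×27, …, 10×2, 11×1) = 81
prod[13] = max(1×81, 2×54, 3×36, …, 11×2, 12×1) = 108
prod[14] = max(1×108, 2×81, 3×54, …, 12×2, 13×1) = 162
One optimal split: 3 + 3 + 3 + 3 + 2; product 3×3×3×3×2 = 162.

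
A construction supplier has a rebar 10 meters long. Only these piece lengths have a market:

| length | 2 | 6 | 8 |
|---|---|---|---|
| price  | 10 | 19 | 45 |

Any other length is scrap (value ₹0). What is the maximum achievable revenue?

55

Let best[k] be the best obtainable value from length k. For each k, try every first piece i and keep the best of price[i] + best[k−i].
best[1] = 0
best[2] = 10
best[3] = 10
best[4] = 20  (first piece 2, then best[2]=10)
best[5] = 20
best[6] = max(10+20, 19+0) = 30
best[7] = max(10+20, 19+0) = 30
best[8] = max(10+30, 19+10, 45+0) = 45
best[9] = max(10+30, 19+10, 45+0) = 45
best[10] = max(10+45, 19+20, 45+10) = 55
One optimal cutting: 8 + 2 → ₹55.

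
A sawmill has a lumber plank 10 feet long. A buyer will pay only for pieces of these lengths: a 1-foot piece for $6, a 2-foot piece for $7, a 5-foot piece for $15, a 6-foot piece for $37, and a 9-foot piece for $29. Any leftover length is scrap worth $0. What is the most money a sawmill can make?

61

Build best[k] bottom-up: best[k] = max over allowed piece i of (p[i] + best[k−i]).
best[1] = 6
best[2] = 12  (first piece 1, then best[1]=6)
best[3] = 18  (first piece 1, then best[2]=12)
best[4] = 24  (first piece 1, then best[3]=18)
best[5] = 30  (first piece 1, then best[4]=24)
best[6] = 37
best[7] = 43  (first piece 1, then best[6]=37)
best[8] = 49  (first piece 1, then best[7]=43)
best[9] = 55  (first piece 1, then best[8]=49)
best[10] = 61  (first piece 1, then best[9]=55)
One optimal cutting: 6 + 1 + 1 + 1 + 1 → $61.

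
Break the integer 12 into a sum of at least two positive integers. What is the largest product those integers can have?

Define prod[k] = max over 1≤i<k of i · max(k−i, prod[k−i]); the inner max lets the remainder stay uncut if that's better.
prod[2] = 1·max(1,0) = 1·1 = 1
prod[3] = 1·max(2,1) = 1·2 = 2
prod[4] = 2·max(2,1) = 2·2 = 4
prod[5] = 2·max(3,2) = 2·3 = 6
prod[6] = 3·max(3,2) = 3·3 = 9
prod[7] = 2·max(5,6) = 2·6 = 12
prod[8] = 2·max(6,9) = 2·9 = 18
prod[9] = 3·max(6,9) = 3·9 = 27
prod[10] = 2·max(8,18) = 2·18 = 36
prod[11] = 2·max(9,27) = 2·27 = 54
prod[12] = 3·max(9,27) = 3·27 = 81
One optimal split: 3 + 3 + 3 + 3; product 3·3·3·3 = 81.

81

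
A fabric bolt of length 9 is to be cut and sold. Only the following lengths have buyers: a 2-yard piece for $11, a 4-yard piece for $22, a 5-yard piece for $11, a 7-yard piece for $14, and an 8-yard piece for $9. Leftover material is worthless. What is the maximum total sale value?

Build r[k] bottom-up: r[k] = max over allowed piece i of (p[i] + r[k−i]).
r[1] = 0
r[2] = 11
r[3] = 11
r[4] = 22  (first piece 2, then r[2]=11)
r[5] = 22
r[6] = 33  (first piece 2, then r[4]=22)
r[7] = 33
r[8] = 44  (first piece 2, then r[6]=33)
r[9] = 44
One optimal cutting: pieces 2 + 2 + 2 + 2 with 1 yard of scrap → $44.

44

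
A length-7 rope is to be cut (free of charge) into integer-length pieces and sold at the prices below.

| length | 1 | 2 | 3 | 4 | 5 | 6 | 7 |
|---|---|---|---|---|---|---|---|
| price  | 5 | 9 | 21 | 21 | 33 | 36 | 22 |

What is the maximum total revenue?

47

Build r[k] bottom-up: r[k] = max over allowed piece i of (p[i] + r[k−i]).
r[1] = 5
r[2] = 10  (first piece 1, then r[1]=5)
r[3] = 21
r[4] = 26  (first piece 1, then r[3]=21)
r[5] = 33
r[6] = 42  (first piece 3, then r[3]=21)
r[7] = 47  (first piece 1, then r[6]=42)
One optimal cutting: 3 + 3 + 1 → €21 + €21 + €5 = €47.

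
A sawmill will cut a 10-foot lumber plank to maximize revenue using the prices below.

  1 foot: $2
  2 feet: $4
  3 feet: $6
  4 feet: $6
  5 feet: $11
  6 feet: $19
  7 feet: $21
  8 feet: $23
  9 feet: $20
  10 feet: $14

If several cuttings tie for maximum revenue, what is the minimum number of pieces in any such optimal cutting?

Consider every possible first cut. r[k] is the best of p[i]+r[k−i] over all sellable i≤k.
r[1] = 2
r[2] = 4  (first piece 1, then r[1]=2)
r[3] = 6  (first piece 1, then r[2]=4)
r[4] = 8  (first piece 1, then r[3]=6)
r[5] = 11
r[6] = 19
r[7] = 21  (first piece 1, then r[6]=19)
r[8] = 23  (first piece 1, then r[7]=21)
r[9] = 25  (first piece 1, then r[8]=23)
r[10] = 27  (first piece 1, then r[9]=25)
Maximum revenue is $27.
Now minimize piece count subject to staying optimal: for each k, pieces[k] = 1 + min over i with p[i]+r[k−i]=r[k] of pieces[k−i].
pieces[7] = 1
pieces[8] = 1
pieces[9] = 2
pieces[10] = 2

2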